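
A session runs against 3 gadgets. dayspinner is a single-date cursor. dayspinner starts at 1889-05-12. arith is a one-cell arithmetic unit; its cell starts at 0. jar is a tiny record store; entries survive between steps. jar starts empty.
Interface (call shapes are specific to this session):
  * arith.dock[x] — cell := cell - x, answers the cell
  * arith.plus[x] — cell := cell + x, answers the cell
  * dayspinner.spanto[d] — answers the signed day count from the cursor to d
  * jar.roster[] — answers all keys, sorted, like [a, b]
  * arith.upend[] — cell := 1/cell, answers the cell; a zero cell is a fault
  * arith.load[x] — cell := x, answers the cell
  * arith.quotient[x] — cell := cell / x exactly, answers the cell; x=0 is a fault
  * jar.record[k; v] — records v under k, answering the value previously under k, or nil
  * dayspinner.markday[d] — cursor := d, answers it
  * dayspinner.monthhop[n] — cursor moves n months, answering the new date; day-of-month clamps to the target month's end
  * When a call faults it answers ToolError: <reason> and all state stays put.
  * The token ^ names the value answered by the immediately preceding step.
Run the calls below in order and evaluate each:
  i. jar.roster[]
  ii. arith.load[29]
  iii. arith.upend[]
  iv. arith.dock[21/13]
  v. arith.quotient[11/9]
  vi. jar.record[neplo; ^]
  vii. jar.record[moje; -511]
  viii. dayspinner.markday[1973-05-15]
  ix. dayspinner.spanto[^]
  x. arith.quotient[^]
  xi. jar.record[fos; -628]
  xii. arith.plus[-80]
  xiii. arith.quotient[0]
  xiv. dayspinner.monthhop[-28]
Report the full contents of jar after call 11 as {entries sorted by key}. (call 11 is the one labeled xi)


→ jar.roster()
← []
→ arith.load(x='29')
← 29
→ arith.upend()
← 1/29
→ arith.dock(x='21/13')
← -596/377
→ arith.quotient(x='11/9')
← -5364/4147
→ jar.record(k='neplo', v='^')
← nil
→ jar.record(k='moje', v='-511')
← nil
→ dayspinner.markday(d='1973-05-15')
← 1973-05-15
→ dayspinner.spanto(d='^')
← 0
→ arith.quotient(x='^')
← ToolError: division by zero
→ jar.record(k='fos', v='-628')
← nil
→ arith.plus(x='-80')
← -337124/4147
→ arith.quotient(x='0')
← ToolError: division by zero
→ dayspinner.monthhop(n='-28')
← 1971-01-15

Answer: {fos=-628, moje=-511, neplo=-5364/4147}


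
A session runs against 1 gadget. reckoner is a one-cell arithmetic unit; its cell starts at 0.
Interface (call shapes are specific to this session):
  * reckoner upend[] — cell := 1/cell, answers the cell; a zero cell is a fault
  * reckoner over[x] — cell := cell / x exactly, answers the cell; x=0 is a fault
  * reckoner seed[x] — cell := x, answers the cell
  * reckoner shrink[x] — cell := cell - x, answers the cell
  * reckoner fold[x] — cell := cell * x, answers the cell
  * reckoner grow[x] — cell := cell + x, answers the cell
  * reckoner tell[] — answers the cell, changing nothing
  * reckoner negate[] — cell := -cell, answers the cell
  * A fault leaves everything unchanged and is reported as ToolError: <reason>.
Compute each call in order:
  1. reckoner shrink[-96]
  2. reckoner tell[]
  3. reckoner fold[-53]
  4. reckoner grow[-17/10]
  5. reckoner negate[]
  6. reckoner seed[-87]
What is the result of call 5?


Answer: 50897/10

Derivation:
! reckoner shrink(x→-96) == 96
! reckoner tell() == 96
! reckoner fold(x→-53) == -5088
! reckoner grow(x→-17/10) == -50897/10
! reckoner negate() == 50897/10
! reckoner seed(x→-87) == -87


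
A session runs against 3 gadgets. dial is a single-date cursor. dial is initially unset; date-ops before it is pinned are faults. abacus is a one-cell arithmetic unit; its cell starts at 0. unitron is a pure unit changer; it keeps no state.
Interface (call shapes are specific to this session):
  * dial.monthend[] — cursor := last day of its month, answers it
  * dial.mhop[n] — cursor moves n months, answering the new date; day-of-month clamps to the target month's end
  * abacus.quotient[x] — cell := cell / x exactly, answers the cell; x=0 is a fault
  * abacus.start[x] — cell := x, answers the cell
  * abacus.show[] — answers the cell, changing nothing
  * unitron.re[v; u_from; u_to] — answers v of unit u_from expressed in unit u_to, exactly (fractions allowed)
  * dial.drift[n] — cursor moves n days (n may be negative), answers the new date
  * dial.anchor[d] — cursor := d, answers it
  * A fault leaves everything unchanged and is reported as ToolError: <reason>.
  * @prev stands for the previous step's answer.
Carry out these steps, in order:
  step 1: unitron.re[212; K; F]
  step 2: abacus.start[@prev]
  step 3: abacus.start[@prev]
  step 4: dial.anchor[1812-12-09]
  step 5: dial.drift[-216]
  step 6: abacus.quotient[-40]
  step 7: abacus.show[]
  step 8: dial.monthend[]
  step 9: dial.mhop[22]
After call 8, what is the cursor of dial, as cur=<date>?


$ unitron.re v→212 u_from→K u_to→F
[out] -7807/100
$ abacus.start x→@prev
[out] -7807/100
$ abacus.start x→@prev
[out] -7807/100
$ dial.anchor d→1812-12-09
[out] 1812-12-09
$ dial.drift n→-216
[out] 1812-05-07
$ abacus.quotient x→-40
[out] 7807/4000
$ abacus.show
[out] 7807/4000
$ dial.monthend
[out] 1812-05-31
$ dial.mhop n→22
[out] 1814-03-31

Answer: cur=1812-05-31


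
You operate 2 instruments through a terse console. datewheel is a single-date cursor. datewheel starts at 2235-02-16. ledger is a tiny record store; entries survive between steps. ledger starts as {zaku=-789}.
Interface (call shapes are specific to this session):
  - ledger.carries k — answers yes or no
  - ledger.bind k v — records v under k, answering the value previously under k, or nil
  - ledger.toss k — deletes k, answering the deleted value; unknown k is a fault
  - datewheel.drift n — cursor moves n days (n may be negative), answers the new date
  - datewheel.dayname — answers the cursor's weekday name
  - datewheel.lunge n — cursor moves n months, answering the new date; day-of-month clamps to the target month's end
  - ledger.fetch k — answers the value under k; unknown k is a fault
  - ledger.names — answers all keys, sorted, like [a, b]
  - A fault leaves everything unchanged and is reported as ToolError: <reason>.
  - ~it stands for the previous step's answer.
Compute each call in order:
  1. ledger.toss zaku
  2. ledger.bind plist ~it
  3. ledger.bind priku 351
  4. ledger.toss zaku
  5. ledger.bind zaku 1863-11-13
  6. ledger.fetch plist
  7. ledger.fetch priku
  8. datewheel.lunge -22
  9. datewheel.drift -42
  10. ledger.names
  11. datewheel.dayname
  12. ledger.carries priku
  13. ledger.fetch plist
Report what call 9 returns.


Answer: 2233-03-05

Derivation:
Step: ledger.toss[k: zaku]
Result: -789
Step: ledger.bind[k: plist; v: ~it]
Result: nil
Step: ledger.bind[k: priku; v: 351]
Result: nil
Step: ledger.toss[k: zaku]
Result: ToolError: no such key zaku
Step: ledger.bind[k: zaku; v: 1863-11-13]
Result: nil
Step: ledger.fetch[k: plist]
Result: -789
Step: ledger.fetch[k: priku]
Result: 351
Step: datewheel.lunge[n: -22]
Result: 2233-04-16
Step: datewheel.drift[n: -42]
Result: 2233-03-05
Step: ledger.names[]
Result: [plist, priku, zaku]
Step: datewheel.dayname[]
Result: Tuesday
Step: ledger.carries[k: priku]
Result: yes
Step: ledger.fetch[k: plist]
Result: -789


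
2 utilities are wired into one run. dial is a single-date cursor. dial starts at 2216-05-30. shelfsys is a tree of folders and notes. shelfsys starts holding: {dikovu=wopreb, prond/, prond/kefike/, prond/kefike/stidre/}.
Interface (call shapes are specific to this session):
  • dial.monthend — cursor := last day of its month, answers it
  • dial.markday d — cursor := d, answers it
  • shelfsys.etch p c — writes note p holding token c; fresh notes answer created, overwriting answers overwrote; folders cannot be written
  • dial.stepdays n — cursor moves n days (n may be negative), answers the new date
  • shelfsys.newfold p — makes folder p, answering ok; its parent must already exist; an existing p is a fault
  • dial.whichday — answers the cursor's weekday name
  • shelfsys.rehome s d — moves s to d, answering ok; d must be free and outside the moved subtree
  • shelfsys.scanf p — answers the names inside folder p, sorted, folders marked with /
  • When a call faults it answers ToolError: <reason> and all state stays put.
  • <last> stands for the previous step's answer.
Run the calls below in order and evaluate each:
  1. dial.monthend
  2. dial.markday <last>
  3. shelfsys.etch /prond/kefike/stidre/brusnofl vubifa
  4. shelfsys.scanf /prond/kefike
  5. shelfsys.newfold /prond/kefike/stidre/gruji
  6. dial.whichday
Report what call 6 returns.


Calling dial.monthend(), — result: 2216-05-31.
Next I call dial.markday(d: <last>), and get 2216-05-31.
I run shelfsys.etch(p: /prond/kefike/stidre/brusnofl, c: vubifa), yielding created.
I invoke shelfsys.scanf(p: /prond/kefike), and get [stidre/].
Calling shelfsys.newfold(p: /prond/kefike/stidre/gruji), → ok.
Invoking dial.whichday: Friday.

Answer: Friday


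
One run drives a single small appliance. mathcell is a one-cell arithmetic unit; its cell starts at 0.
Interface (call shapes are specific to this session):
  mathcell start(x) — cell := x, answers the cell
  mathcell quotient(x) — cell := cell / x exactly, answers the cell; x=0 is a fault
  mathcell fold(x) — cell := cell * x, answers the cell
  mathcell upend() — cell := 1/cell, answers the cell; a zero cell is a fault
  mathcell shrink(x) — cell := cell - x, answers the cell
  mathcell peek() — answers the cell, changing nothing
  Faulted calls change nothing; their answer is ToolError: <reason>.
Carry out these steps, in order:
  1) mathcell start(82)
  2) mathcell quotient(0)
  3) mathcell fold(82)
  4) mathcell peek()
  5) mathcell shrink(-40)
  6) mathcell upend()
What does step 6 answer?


Using mathcell start using x='82', — result: 82.
Using mathcell quotient using x='0', — result: ToolError: division by zero.
Next I call mathcell fold using x='82', and observe 6724.
I run mathcell peek(), and get 6724.
Calling mathcell shrink using x='-40', and see 6764.
I run mathcell upend(), and see 1/6764.

Answer: 1/6764


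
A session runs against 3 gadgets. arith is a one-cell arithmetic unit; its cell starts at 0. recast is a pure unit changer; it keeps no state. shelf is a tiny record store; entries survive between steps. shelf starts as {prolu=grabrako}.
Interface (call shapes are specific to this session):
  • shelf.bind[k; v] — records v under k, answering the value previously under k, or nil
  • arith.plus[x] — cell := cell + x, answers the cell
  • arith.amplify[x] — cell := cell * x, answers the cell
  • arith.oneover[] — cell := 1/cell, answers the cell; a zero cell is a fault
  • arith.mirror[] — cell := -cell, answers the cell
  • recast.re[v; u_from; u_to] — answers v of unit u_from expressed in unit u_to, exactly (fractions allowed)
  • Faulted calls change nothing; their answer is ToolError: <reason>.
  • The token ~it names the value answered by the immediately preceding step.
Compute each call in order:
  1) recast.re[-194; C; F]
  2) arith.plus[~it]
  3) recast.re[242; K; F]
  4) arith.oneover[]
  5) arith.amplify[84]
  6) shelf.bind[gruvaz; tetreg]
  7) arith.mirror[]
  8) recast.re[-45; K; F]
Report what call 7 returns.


Answer: 210/793

Derivation:
~$ recast.re v: -194 u_from: C u_to: F
[out] -1586/5
~$ arith.plus x: ~it
[out] -1586/5
~$ recast.re v: 242 u_from: K u_to: F
[out] -2407/100
~$ arith.oneover
[out] -5/1586
~$ arith.amplify x: 84
[out] -210/793
~$ shelf.bind k: gruvaz v: tetreg
[out] nil
~$ arith.mirror
[out] 210/793
~$ recast.re v: -45 u_from: K u_to: F
[out] -54067/100


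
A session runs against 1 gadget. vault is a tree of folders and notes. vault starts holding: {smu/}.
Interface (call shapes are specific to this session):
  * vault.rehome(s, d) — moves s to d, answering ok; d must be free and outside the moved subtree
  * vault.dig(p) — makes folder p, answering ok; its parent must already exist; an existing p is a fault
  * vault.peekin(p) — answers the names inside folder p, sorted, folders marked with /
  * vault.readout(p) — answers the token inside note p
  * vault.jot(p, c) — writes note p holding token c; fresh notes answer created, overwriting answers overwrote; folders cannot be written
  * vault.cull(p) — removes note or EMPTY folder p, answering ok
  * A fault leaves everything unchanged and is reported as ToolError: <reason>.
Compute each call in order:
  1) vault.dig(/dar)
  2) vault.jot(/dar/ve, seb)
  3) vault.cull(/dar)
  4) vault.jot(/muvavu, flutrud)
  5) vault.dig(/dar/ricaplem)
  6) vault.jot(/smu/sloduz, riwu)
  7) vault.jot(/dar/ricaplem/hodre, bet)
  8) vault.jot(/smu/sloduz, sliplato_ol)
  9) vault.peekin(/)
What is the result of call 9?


Answer: [dar/, muvavu, smu/]

Derivation:
Step: dig[p: /dar]
Result: ok
Step: jot[p: /dar/ve; c: seb]
Result: created
Step: cull[p: /dar]
Result: ToolError: not empty
Step: jot[p: /muvavu; c: flutrud]
Result: created
Step: dig[p: /dar/ricaplem]
Result: ok
Step: jot[p: /smu/sloduz; c: riwu]
Result: created
Step: jot[p: /dar/ricaplem/hodre; c: bet]
Result: created
Step: jot[p: /smu/sloduz; c: sliplato_ol]
Result: overwrote
Step: peekin[p: /]
Result: [dar/, muvavu, smu/]


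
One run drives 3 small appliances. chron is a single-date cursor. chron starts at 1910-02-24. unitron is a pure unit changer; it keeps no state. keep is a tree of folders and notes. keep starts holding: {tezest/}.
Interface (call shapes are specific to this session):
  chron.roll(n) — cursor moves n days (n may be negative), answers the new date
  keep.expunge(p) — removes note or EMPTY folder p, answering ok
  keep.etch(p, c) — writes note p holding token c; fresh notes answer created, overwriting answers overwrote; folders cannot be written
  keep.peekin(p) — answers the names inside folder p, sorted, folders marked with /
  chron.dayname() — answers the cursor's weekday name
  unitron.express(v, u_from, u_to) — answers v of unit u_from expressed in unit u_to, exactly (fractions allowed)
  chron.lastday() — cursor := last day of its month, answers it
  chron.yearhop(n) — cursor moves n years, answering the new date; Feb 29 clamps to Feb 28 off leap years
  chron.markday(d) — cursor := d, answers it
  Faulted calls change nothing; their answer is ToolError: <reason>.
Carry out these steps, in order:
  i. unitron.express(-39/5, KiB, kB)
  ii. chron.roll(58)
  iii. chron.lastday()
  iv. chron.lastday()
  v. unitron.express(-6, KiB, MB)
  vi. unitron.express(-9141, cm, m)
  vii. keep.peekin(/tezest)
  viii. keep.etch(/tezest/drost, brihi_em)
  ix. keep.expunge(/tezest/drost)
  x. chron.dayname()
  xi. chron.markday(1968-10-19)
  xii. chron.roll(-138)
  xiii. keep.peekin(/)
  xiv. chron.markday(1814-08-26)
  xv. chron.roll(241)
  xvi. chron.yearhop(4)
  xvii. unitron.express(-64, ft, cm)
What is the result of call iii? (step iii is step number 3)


# unitron.express(v=-39/5, u_from=KiB, u_to=kB) => -4992/625
# chron.roll(n=58) => 1910-04-23
# chron.lastday() => 1910-04-30
# chron.lastday() => 1910-04-30
# unitron.express(v=-6, u_from=KiB, u_to=MB) => -96/15625
# unitron.express(v=-9141, u_from=cm, u_to=m) => -9141/100
# keep.peekin(p=/tezest) => []
# keep.etch(p=/tezest/drost, c=brihi_em) => created
# keep.expunge(p=/tezest/drost) => ok
# chron.dayname() => Saturday
# chron.markday(d=1968-10-19) => 1968-10-19
# chron.roll(n=-138) => 1968-06-03
# keep.peekin(p=/) => [tezest/]
# chron.markday(d=1814-08-26) => 1814-08-26
# chron.roll(n=241) => 1815-04-24
# chron.yearhop(n=4) => 1819-04-24
# unitron.express(v=-64, u_from=ft, u_to=cm) => -48768/25

Answer: 1910-04-30


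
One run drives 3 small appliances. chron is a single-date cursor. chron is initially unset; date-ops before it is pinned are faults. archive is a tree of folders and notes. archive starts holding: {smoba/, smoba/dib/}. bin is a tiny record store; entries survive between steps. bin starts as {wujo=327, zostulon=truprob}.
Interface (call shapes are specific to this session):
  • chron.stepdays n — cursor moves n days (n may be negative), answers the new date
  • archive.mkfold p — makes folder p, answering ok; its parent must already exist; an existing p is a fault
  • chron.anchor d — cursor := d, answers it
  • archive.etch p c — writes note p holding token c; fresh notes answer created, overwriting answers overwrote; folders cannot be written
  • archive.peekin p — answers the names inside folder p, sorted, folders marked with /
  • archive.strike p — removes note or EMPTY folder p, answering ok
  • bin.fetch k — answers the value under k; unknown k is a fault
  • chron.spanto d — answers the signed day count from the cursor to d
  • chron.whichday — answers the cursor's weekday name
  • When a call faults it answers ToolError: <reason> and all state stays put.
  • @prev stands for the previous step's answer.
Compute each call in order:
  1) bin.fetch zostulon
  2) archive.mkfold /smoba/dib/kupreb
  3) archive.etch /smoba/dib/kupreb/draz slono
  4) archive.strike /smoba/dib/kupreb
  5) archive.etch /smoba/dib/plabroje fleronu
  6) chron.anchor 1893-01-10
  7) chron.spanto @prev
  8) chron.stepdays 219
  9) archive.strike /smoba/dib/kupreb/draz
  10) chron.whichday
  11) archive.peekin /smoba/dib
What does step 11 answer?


Answer: [kupreb/, plabroje]

Derivation:
[in] fetch k=zostulon
= truprob
[in] mkfold p=/smoba/dib/kupreb
= ok
[in] etch p=/smoba/dib/kupreb/draz c=slono
= created
[in] strike p=/smoba/dib/kupreb
= ToolError: not empty
[in] etch p=/smoba/dib/plabroje c=fleronu
= created
[in] anchor d=1893-01-10
= 1893-01-10
[in] spanto d=@prev
= 0
[in] stepdays n=219
= 1893-08-17
[in] strike p=/smoba/dib/kupreb/draz
= ok
[in] whichday
= Thursday
[in] peekin p=/smoba/dib
= [kupreb/, plabroje]


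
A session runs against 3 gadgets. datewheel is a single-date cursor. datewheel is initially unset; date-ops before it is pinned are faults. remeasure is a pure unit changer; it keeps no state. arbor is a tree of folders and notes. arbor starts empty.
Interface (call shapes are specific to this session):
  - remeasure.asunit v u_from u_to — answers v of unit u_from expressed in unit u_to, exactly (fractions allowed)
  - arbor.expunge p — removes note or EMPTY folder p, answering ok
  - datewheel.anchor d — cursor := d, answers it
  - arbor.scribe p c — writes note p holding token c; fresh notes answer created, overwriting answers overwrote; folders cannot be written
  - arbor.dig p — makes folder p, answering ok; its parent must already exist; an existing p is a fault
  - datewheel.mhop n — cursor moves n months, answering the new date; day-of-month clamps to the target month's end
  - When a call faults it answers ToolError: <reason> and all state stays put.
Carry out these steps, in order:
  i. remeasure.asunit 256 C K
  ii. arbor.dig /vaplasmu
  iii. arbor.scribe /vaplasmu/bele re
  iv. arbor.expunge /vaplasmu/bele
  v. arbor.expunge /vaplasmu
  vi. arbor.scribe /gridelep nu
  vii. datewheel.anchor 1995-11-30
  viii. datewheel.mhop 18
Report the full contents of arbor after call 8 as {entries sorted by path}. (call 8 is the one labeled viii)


Answer: {gridelep=nu}

Derivation:
CALL remeasure.asunit[v='256'; u_from='C'; u_to='K']
RET  10583/20
CALL arbor.dig[p='/vaplasmu']
RET  ok
CALL arbor.scribe[p='/vaplasmu/bele'; c='re']
RET  created
CALL arbor.expunge[p='/vaplasmu/bele']
RET  ok
CALL arbor.expunge[p='/vaplasmu']
RET  ok
CALL arbor.scribe[p='/gridelep'; c='nu']
RET  created
CALL datewheel.anchor[d='1995-11-30']
RET  1995-11-30
CALL datewheel.mhop[n='18']
RET  1997-05-30


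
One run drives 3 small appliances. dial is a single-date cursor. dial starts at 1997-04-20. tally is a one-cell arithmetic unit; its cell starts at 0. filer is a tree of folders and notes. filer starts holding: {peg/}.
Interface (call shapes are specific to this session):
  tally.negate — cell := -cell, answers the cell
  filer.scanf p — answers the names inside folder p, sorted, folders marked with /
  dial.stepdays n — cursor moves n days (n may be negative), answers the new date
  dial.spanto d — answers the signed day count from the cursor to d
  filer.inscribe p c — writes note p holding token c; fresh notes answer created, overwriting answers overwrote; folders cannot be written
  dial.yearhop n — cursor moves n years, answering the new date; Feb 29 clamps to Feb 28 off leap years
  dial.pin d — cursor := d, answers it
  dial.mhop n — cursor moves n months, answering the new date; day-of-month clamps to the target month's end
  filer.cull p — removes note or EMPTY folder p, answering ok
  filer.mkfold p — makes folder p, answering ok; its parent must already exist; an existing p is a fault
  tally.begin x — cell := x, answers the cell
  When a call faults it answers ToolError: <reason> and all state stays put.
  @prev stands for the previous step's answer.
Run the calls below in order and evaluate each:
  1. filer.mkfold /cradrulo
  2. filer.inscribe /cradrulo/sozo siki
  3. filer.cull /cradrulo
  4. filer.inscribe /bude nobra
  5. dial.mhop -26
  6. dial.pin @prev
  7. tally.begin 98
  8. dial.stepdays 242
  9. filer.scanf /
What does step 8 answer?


Answer: 1995-10-20

Derivation:
! filer.mkfold(p=/cradrulo) ~> ok
! filer.inscribe(p=/cradrulo/sozo, c=siki) ~> created
! filer.cull(p=/cradrulo) ~> ToolError: not empty
! filer.inscribe(p=/bude, c=nobra) ~> created
! dial.mhop(n=-26) ~> 1995-02-20
! dial.pin(d=@prev) ~> 1995-02-20
! tally.begin(x=98) ~> 98
! dial.stepdays(n=242) ~> 1995-10-20
! filer.scanf(p=/) ~> [bude, cradrulo/, peg/]


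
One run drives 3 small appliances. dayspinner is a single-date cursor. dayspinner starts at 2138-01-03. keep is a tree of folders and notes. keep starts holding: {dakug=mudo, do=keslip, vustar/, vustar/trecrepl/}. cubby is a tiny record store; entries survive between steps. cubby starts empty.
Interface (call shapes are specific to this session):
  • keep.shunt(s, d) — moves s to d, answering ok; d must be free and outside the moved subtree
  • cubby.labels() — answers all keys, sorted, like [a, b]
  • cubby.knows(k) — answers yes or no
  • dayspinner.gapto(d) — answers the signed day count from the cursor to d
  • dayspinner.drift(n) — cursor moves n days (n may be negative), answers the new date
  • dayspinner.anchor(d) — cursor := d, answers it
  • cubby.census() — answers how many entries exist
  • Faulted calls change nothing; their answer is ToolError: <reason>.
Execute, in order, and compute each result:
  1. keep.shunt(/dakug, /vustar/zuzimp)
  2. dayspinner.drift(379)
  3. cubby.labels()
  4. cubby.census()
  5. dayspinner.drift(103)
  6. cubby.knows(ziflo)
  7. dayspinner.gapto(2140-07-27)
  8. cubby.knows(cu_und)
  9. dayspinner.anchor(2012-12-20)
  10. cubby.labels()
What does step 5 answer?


·→ keep.shunt(/dakug, /vustar/zuzimp)
·← ok
·→ dayspinner.drift(379)
·← 2139-01-17
·→ cubby.labels()
·← []
·→ cubby.census()
·← 0
·→ dayspinner.drift(103)
·← 2139-04-30
·→ cubby.knows(ziflo)
·← no
·→ dayspinner.gapto(2140-07-27)
·← 454
·→ cubby.knows(cu_und)
·← no
·→ dayspinner.anchor(2012-12-20)
·← 2012-12-20
·→ cubby.labels()
·← []

Answer: 2139-04-30


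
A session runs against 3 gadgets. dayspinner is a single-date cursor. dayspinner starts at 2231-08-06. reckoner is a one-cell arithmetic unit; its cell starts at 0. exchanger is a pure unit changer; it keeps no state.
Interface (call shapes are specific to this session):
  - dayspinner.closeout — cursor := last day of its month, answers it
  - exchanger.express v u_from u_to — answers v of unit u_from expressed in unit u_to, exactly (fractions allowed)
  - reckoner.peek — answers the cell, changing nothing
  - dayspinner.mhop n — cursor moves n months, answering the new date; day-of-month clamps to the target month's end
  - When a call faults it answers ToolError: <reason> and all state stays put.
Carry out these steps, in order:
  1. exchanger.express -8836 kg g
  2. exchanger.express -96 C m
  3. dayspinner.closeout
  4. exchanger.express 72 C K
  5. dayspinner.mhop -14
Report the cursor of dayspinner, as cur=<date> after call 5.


Step: express[v='-8836'; u_from='kg'; u_to='g']
Result: -8836000
Step: express[v='-96'; u_from='C'; u_to='m']
Result: ToolError: incompatible units
Step: closeout[]
Result: 2231-08-31
Step: express[v='72'; u_from='C'; u_to='K']
Result: 6903/20
Step: mhop[n='-14']
Result: 2230-06-30

Answer: cur=2230-06-30


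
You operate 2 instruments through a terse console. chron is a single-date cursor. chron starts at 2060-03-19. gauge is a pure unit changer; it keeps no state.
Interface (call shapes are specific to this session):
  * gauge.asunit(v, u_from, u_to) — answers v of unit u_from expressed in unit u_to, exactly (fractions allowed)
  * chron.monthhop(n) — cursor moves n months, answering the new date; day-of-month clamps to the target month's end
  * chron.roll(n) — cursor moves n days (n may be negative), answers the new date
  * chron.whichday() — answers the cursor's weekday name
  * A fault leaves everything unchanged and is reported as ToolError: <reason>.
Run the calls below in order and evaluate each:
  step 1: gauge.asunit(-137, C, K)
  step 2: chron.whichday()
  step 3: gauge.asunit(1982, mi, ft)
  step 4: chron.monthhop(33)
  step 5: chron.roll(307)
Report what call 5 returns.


I run gauge.asunit passing v=-137, u_from=C, u_to=K, yielding 2723/20.
I use chron.whichday(), yielding Friday.
Using gauge.asunit passing v=1982, u_from=mi, u_to=ft: 10464960.
Invoking chron.monthhop passing n=33, giving 2062-12-19.
I invoke chron.roll passing n=307, yielding 2063-10-22.

Answer: 2063-10-22


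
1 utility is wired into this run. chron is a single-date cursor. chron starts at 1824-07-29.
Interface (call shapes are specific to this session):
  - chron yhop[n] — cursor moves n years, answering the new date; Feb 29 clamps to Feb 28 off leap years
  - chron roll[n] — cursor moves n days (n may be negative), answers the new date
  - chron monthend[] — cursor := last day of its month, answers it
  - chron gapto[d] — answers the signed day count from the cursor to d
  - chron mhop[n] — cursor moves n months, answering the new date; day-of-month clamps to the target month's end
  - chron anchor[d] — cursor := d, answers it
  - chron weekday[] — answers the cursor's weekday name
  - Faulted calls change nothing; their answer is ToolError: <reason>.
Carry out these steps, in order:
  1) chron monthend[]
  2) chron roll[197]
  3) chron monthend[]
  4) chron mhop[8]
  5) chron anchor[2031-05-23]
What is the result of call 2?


Now I run chron monthend(), → 1824-07-31.
I run chron roll using n='197', which returns 1825-02-13.
I run chron monthend(), → 1825-02-28.
I invoke chron mhop using n='8', yielding 1825-10-28.
I run chron anchor using d='2031-05-23', and observe 2031-05-23.

Answer: 1825-02-13


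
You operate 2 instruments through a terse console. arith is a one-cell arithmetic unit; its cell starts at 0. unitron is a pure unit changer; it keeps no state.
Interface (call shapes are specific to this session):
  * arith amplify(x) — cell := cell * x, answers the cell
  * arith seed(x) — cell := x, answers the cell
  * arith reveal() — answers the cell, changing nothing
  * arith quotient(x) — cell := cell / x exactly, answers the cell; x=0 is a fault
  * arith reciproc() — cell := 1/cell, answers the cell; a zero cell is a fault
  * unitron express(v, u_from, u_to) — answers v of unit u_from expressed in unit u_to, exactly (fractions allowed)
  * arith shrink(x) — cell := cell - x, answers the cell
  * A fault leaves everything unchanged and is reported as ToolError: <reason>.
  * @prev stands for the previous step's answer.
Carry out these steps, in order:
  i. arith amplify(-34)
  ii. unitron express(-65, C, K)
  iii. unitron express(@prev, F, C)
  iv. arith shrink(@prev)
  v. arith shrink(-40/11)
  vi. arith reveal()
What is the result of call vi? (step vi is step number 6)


Step: arith amplify[x: -34]
Result: 0
Step: unitron express[v: -65; u_from: C; u_to: K]
Result: 4163/20
Step: unitron express[v: @prev; u_from: F; u_to: C]
Result: 3523/36
Step: arith shrink[x: @prev]
Result: -3523/36
Step: arith shrink[x: -40/11]
Result: -37313/396
Step: arith reveal[]
Result: -37313/396

Answer: -37313/396


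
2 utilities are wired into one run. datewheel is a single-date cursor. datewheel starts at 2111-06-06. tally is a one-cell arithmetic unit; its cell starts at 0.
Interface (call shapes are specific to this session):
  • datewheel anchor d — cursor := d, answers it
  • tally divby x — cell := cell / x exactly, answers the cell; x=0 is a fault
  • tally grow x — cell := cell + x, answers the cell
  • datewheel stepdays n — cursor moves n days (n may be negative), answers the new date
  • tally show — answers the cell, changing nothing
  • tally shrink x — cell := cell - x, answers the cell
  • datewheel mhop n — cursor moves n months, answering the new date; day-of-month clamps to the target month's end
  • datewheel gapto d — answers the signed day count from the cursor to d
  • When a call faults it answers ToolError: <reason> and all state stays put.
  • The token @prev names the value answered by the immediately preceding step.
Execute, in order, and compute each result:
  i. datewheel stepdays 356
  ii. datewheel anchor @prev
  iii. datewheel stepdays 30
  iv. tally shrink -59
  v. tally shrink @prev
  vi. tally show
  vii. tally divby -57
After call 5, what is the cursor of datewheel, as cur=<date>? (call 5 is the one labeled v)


# datewheel stepdays(356) => 2112-05-27
# datewheel anchor(@prev) => 2112-05-27
# datewheel stepdays(30) => 2112-06-26
# tally shrink(-59) => 59
# tally shrink(@prev) => 0
# tally show() => 0
# tally divby(-57) => 0

Answer: cur=2112-06-26


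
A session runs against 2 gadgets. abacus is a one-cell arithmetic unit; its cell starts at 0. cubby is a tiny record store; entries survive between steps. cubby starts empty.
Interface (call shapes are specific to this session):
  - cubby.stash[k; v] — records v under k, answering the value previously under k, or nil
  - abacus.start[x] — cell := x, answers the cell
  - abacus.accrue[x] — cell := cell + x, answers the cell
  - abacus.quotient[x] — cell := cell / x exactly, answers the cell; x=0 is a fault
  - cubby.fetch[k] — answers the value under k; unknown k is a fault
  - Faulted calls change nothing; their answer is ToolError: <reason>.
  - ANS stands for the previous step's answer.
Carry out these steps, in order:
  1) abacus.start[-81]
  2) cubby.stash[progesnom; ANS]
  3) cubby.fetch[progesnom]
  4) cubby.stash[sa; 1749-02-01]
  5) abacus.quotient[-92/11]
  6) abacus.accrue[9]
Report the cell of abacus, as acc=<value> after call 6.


Answer: acc=1719/92

Derivation:
CALL start[x→-81]
RET  -81
CALL stash[k→progesnom; v→ANS]
RET  nil
CALL fetch[k→progesnom]
RET  -81
CALL stash[k→sa; v→1749-02-01]
RET  nil
CALL quotient[x→-92/11]
RET  891/92
CALL accrue[x→9]
RET  1719/92


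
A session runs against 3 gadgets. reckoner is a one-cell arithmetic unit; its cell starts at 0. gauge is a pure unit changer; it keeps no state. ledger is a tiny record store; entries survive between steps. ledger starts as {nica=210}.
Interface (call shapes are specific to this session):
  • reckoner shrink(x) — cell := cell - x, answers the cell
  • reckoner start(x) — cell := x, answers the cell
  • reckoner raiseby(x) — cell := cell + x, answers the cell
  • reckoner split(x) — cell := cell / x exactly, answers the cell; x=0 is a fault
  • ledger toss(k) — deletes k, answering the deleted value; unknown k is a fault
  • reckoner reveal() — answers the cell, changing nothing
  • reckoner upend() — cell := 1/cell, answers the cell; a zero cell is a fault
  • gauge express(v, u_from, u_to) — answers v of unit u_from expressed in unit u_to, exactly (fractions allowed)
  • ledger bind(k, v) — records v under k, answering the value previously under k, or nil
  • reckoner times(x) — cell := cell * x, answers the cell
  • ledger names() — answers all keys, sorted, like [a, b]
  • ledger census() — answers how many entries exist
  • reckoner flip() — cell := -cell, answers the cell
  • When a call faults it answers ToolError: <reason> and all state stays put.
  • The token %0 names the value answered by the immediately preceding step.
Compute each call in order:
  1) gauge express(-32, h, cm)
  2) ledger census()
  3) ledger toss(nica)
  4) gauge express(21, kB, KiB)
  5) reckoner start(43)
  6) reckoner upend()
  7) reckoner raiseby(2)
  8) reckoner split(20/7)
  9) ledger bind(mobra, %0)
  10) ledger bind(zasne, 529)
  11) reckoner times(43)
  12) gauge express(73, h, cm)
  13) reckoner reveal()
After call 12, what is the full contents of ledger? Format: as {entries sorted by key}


> gauge express v: -32 u_from: h u_to: cm
:: ToolError: incompatible units
> ledger census
:: 1
> ledger toss k: nica
:: 210
> gauge express v: 21 u_from: kB u_to: KiB
:: 2625/128
> reckoner start x: 43
:: 43
> reckoner upend
:: 1/43
> reckoner raiseby x: 2
:: 87/43
> reckoner split x: 20/7
:: 609/860
> ledger bind k: mobra v: %0
:: nil
> ledger bind k: zasne v: 529
:: nil
> reckoner times x: 43
:: 609/20
> gauge express v: 73 u_from: h u_to: cm
:: ToolError: incompatible units
> reckoner reveal
:: 609/20

Answer: {mobra=609/860, zasne=529}


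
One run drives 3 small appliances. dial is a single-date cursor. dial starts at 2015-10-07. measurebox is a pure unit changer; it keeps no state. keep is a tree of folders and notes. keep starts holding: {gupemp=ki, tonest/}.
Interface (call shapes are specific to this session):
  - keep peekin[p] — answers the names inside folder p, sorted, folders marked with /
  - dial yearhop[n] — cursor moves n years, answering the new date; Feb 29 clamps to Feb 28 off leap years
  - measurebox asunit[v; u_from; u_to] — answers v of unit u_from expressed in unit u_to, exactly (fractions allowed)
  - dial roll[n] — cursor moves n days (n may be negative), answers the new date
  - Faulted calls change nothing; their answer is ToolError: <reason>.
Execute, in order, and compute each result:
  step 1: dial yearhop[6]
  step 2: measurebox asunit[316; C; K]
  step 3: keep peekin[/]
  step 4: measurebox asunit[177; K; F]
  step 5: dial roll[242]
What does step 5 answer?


Answer: 2022-06-06

Derivation:
Step: dial yearhop[n: 6]
Result: 2021-10-07
Step: measurebox asunit[v: 316; u_from: C; u_to: K]
Result: 11783/20
Step: keep peekin[p: /]
Result: [gupemp, tonest/]
Step: measurebox asunit[v: 177; u_from: K; u_to: F]
Result: -14107/100
Step: dial roll[n: 242]
Result: 2022-06-06


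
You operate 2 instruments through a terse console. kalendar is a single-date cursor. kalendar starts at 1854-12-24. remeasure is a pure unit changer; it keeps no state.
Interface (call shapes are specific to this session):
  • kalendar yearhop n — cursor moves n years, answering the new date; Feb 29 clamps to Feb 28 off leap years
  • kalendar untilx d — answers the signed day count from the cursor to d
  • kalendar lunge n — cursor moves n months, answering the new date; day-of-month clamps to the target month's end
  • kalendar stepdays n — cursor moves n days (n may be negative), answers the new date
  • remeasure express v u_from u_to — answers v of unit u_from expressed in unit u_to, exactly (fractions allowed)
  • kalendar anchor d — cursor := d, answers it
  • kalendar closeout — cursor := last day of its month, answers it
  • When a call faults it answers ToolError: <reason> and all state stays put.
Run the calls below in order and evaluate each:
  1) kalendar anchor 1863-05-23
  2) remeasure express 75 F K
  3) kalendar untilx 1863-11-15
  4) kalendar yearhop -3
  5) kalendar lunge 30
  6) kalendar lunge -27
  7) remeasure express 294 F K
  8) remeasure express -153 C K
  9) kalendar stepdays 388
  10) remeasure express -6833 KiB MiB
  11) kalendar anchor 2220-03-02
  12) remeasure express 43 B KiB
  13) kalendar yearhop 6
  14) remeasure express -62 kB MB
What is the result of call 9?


Calling kalendar anchor(d='1863-05-23'), → 1863-05-23.
Calling remeasure express(v='75', u_from='F', u_to='K'), yielding 53467/180.
Calling kalendar untilx(d='1863-11-15'), giving 176.
I use kalendar yearhop(n='-3'): 1860-05-23.
Using kalendar lunge(n='30'), yielding 1862-11-23.
I invoke kalendar lunge(n='-27'), → 1860-08-23.
I use remeasure express(v='294', u_from='F', u_to='K'), → 75367/180.
Then remeasure express(v='-153', u_from='C', u_to='K'), and get 2403/20.
Invoking kalendar stepdays(n='388'), and observe 1861-09-15.
Invoking remeasure express(v='-6833', u_from='KiB', u_to='MiB'), — result: -6833/1024.
Next I call kalendar anchor(d='2220-03-02'), — result: 2220-03-02.
I invoke remeasure express(v='43', u_from='B', u_to='KiB'), — result: 43/1024.
I try kalendar yearhop(n='6'), → 2226-03-02.
I use remeasure express(v='-62', u_from='kB', u_to='MB'), and get -31/500.

Answer: 1861-09-15


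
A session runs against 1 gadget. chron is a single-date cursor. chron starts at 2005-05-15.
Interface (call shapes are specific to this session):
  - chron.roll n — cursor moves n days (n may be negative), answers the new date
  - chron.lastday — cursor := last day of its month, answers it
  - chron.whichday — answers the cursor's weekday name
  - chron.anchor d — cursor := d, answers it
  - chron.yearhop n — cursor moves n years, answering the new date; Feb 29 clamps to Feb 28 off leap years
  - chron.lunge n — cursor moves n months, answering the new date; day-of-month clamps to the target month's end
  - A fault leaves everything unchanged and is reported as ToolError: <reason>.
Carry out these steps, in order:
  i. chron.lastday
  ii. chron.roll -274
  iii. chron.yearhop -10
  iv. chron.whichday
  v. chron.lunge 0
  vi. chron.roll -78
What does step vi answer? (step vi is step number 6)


Calling chron.lastday, and get 2005-05-31.
Using chron.roll with n='-274', → 2004-08-30.
Next I call chron.yearhop with n='-10', which returns 1994-08-30.
I run chron.whichday, → Tuesday.
I try chron.lunge with n='0', and get 1994-08-30.
I use chron.roll with n='-78': 1994-06-13.

Answer: 1994-06-13


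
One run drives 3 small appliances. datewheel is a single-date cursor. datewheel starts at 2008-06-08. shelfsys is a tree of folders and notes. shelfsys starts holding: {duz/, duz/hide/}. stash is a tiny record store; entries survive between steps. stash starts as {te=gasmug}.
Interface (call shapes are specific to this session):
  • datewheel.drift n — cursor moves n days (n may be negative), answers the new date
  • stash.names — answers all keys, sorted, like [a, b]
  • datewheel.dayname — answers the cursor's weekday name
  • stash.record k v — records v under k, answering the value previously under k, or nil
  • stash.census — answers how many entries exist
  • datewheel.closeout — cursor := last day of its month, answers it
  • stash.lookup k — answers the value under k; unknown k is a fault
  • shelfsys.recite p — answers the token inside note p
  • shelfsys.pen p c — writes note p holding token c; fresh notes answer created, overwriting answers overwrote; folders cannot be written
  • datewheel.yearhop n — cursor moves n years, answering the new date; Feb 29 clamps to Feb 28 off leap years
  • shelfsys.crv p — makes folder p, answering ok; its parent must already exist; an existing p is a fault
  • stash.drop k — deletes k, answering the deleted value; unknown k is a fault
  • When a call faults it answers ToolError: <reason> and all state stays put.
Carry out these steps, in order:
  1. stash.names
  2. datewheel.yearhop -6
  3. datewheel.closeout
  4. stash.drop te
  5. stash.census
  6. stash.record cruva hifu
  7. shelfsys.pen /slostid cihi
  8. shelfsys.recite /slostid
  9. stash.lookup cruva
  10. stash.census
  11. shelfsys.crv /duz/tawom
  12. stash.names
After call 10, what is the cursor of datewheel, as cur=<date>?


-> stash.names()
<- [te]
-> datewheel.yearhop(n='-6')
<- 2002-06-08
-> datewheel.closeout()
<- 2002-06-30
-> stash.drop(k='te')
<- gasmug
-> stash.census()
<- 0
-> stash.record(k='cruva', v='hifu')
<- nil
-> shelfsys.pen(p='/slostid', c='cihi')
<- created
-> shelfsys.recite(p='/slostid')
<- cihi
-> stash.lookup(k='cruva')
<- hifu
-> stash.census()
<- 1
-> shelfsys.crv(p='/duz/tawom')
<- ok
-> stash.names()
<- [cruva]

Answer: cur=2002-06-30
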